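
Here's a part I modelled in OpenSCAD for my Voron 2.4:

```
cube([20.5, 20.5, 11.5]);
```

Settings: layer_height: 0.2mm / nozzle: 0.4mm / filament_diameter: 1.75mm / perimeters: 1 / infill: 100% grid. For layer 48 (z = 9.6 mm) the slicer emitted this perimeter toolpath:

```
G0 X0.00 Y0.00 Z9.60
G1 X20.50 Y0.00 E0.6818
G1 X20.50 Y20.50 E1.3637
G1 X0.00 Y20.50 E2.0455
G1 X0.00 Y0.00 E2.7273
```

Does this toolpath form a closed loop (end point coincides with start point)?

yes

Start point (G0): (0.00, 0.00). End point (last G1): the path returns to the start — closed.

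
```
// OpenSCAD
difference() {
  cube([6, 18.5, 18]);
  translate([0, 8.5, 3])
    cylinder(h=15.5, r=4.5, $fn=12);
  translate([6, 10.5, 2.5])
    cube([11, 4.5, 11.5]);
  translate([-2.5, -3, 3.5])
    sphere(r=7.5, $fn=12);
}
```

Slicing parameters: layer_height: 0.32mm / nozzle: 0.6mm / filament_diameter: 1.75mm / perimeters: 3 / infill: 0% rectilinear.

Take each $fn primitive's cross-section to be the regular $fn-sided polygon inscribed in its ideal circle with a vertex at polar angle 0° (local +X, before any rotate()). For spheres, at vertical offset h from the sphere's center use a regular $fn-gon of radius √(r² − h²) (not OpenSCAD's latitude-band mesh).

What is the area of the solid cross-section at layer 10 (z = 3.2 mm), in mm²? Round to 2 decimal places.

At z = 3.2 mm: the 6×18.5 cube contributes its full rectangle (area 111.00 mm²); the r=4.5 cylinder at (0, 8.5) contributes a regular 12-gon of circumradius 4.5 (area = (12/2)·4.500²·sin(360°/12) = 60.75 mm²); the cube at (6, 10.5) (footprint 11×4.5) is included at this height (area 49.50 mm²); the sphere at (-2.5, -3): section is a regular 12-gon, circumradius = √(r²−h²) = √(7.5²−0.3²) = 7.494 (area = (12/2)·7.494²·sin(360°/12) = 168.48 mm²); After the difference (first − rest): starting from the 6×18.5 cube (111.00 mm²), the r=4.5 cylinder at (0, 8.5) partially overlaps it — only the 30.38 mm² overlap (of its 60.75 mm²) is removed, clipping the outline; the 11×4.5 cube at (6, 10.5) misses the remaining region (no effect); the r=7.5 sphere at (-2.5, -3) partially overlaps it — only the 10.45 mm² overlap (of its 168.48 mm²) is removed, clipping the outline — area = 70.18 mm². Overall, the cross-section is a single solid region. Net area = 70.18 mm².

70.18 mm²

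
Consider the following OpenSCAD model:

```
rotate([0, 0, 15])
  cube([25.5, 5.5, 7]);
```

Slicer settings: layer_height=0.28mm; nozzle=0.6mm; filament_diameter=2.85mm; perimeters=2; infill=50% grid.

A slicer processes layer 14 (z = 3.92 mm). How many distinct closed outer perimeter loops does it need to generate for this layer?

1

At z = 3.92 mm: the cube is present — its section is the full 25.5×5.5 rectangle; (rotated 15° about Z; rotation is an isometry so areas/perimeters/island counts are preserved). The result has 1 disconnected region.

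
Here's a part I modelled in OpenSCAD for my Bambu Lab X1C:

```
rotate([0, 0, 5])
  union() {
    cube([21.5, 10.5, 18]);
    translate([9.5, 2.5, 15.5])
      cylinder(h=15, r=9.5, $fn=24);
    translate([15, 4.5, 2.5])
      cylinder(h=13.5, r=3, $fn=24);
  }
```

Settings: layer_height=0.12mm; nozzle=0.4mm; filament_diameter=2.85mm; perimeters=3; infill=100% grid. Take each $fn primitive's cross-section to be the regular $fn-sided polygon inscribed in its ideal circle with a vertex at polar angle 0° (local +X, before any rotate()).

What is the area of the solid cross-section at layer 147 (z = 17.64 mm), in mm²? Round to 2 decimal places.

329.09 mm²

At z = 17.64 mm: the 21.5×10.5 cube contributes its full rectangle (area 225.75 mm²); the r=9.5 cylinder at (9.5, 2.5) gives a regular 24-gon of circumradius 9.5 (constant along its height) (area = (24/2)·9.500²·sin(360°/24) = 280.30 mm²); the cylinder at (15, 4.5) is absent (z outside [2.5, 16]); Combining (union): the regions partially overlap — summed areas 506.05 mm² minus the doubly-counted overlap 176.96 mm² gives 329.09 mm² — area = 329.09 mm²; (rotated 5° about Z; rotation is an isometry so areas/perimeters/island counts are preserved). Overall, the cross-section is a single solid region. Net area = 329.09 mm².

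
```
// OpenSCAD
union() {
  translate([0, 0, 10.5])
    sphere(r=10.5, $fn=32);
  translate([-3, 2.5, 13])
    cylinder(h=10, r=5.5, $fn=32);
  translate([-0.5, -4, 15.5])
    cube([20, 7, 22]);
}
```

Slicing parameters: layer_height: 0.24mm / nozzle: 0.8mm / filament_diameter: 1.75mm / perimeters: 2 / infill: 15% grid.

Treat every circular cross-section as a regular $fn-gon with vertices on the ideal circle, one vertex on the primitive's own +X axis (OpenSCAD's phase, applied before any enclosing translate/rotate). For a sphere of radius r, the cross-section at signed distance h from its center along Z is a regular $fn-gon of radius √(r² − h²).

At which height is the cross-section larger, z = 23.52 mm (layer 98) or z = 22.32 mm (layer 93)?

Layer 98 (z = 23.52): the sphere is not intersected at this z (|z−center|=13.020 > r=10.5); the cylinder at (-3, 2.5) is not intersected at this z (z outside [13, 23]); the cube at (-0.5, -4) (footprint 20×7) is included at this height (area 140.00 mm²); Merging all regions: only the 20×7 cube at (-0.5, -4) is present, so the union is just that shape — area = 140.00 mm². So its area = 140.00 mm². Layer 93 (z = 22.32): the sphere does not reach this height (|z−center|=11.820 > r=10.5); the r=5.5 cylinder at (-3, 2.5) contributes a regular 32-gon of circumradius 5.5 (area = (32/2)·5.500²·sin(360°/32) = 94.42 mm²); the 20×7 cube at (-0.5, -4) contributes its full rectangle (area 140.00 mm²); Merging all regions: the regions partially overlap — summed areas 234.42 mm² minus the doubly-counted overlap 11.88 mm² gives 222.55 mm² — area = 222.55 mm². So its area = 222.55 mm². Layer 93 is larger (222.55 vs 140.00 mm²).

layer 93 (z = 22.32 mm)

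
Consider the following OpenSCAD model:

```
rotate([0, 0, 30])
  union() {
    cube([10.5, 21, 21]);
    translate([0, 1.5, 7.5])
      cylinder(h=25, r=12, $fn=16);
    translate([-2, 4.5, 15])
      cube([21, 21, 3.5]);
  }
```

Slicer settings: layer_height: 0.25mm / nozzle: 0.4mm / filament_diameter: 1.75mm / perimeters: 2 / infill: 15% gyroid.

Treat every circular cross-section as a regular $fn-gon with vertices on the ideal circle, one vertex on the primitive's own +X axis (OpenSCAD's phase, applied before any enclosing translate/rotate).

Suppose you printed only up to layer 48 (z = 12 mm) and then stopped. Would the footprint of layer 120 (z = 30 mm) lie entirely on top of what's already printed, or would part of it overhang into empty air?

entirely on top

Compare the two slices. At z = 12: the cube is present — its section is the full 10.5×21 rectangle (area 220.50 mm²); the cylinder at (0, 1.5): section is a regular 16-gon, circumradius r=12 (area = (16/2)·12.000²·sin(360°/16) = 440.85 mm²); the cube at (-2, 4.5) is absent (z outside [15, 18.5]); Merging all regions: the regions partially overlap — summed areas 661.35 mm² minus the doubly-counted overlap 120.91 mm² gives 540.44 mm² — area = 540.44 mm²; (rotated 30° about Z; rotation is an isometry so areas/perimeters/island counts are preserved). At z = 30: the cube is absent (z outside [0, 21]); the cylinder at (0, 1.5): section is a regular 16-gon, circumradius r=12 (area = (16/2)·12.000²·sin(360°/16) = 440.85 mm²); the cube at (-2, 4.5) is absent (z outside [15, 18.5]); Taking the union: only the r=12 cylinder at (0, 1.5) is present, so the union is just that shape — area = 440.85 mm²; (rotated 30° about Z; rotation is an isometry so areas/perimeters/island counts are preserved). Checking containment: the cross-section at z = 30 is a subset of the cross-section at z = 12.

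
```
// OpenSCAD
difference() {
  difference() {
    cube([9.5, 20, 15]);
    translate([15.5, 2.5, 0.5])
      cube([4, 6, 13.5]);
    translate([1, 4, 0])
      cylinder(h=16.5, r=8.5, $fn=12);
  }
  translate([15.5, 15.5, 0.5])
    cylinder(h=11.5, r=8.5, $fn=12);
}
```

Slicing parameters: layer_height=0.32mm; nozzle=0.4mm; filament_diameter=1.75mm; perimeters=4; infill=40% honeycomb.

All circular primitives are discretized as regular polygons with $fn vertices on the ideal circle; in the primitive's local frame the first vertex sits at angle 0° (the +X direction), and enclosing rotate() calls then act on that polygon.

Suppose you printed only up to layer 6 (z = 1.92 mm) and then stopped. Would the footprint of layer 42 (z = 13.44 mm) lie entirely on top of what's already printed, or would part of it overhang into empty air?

part overhangs

Compare the two slices. At z = 1.92: the 9.5×20 cube contributes its full rectangle (area 190.00 mm²); the cube at (15.5, 2.5) (footprint 4×6) is included at this height (area 24.00 mm²); the r=8.5 cylinder at (1, 4) gives a regular 12-gon of circumradius 8.5 (constant along its height) (area = (12/2)·8.500²·sin(360°/12) = 216.75 mm²); Taking the first minus the rest: starting from the 9.5×20 cube (190.00 mm²), the 4×6 cube at (15.5, 2.5) misses the remaining region (no effect); the r=8.5 cylinder at (1, 4) partially overlaps it — only the 98.41 mm² overlap (of its 216.75 mm²) is removed, clipping the outline — area = 91.59 mm²; the cylinder at (15.5, 15.5): section is a regular 12-gon, circumradius r=8.5 (area = (12/2)·8.500²·sin(360°/12) = 216.75 mm²); After the difference (first − rest): starting from that combined region (91.59 mm²), the r=8.5 cylinder at (15.5, 15.5) partially overlaps it — only the 17.65 mm² overlap (of its 216.75 mm²) is removed, clipping the outline — area = 73.94 mm². At z = 13.44: the 9.5×20 cube contributes its full rectangle (area 190.00 mm²); the cube at (15.5, 2.5) (footprint 4×6) is included at this height (area 24.00 mm²); the r=8.5 cylinder at (1, 4) gives a regular 12-gon of circumradius 8.5 (constant along its height) (area = (12/2)·8.500²·sin(360°/12) = 216.75 mm²); Subtracting the remaining from the first: starting from the 9.5×20 cube (190.00 mm²), the 4×6 cube at (15.5, 2.5) misses the remaining region (no effect); the r=8.5 cylinder at (1, 4) partially overlaps it — only the 98.41 mm² overlap (of its 216.75 mm²) is removed, clipping the outline — area = 91.59 mm²; the cylinder at (15.5, 15.5) is absent (z outside [0.5, 12]); Subtracting the remaining from the first: none of the subtracted shapes is present at this height, so that combined region is unchanged — area = 91.59 mm². Checking containment: at z = 13.44 the cross-section extends beyond the z = 1.92 cross-section by about 17.65 mm².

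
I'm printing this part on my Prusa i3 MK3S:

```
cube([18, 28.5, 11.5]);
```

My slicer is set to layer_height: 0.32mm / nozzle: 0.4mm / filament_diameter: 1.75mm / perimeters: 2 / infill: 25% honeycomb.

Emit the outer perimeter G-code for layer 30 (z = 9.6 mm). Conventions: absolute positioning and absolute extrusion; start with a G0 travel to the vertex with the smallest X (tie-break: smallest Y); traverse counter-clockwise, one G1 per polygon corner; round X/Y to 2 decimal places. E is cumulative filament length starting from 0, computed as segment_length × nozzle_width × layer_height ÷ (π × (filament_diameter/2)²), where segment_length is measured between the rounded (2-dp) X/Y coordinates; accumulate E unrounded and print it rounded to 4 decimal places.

At z = 9.6 mm: the cube is present — its section is the full 18×28.5 rectangle. The outline is a single polygon with 4 vertices. Extrusion per mm of travel: 0.4 × 0.32 / (π × 0.875²) = 0.053216. Accumulating E over each segment gives final E = 4.9491.

G0 X0.00 Y0.00 Z9.60
G1 X18.00 Y0.00 E0.9579
G1 X18.00 Y28.50 E2.4746
G1 X0.00 Y28.50 E3.4324
G1 X0.00 Y0.00 E4.9491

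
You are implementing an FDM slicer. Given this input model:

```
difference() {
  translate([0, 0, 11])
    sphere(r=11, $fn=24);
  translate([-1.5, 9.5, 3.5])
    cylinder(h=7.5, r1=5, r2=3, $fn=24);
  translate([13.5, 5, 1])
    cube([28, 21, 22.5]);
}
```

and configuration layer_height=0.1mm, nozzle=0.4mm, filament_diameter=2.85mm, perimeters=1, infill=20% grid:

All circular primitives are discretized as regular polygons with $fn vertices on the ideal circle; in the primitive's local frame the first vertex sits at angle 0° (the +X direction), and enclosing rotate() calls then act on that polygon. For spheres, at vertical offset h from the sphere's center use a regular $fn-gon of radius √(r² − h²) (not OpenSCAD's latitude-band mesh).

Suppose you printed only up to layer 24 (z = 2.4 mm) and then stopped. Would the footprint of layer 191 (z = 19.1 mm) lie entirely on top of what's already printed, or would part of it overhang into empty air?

part overhangs

Compare the two slices. At z = 2.4: the sphere: section is a regular 24-gon, circumradius = √(r²−h²) = √(11²−8.6²) = 6.859 (area = (24/2)·6.859²·sin(360°/24) = 146.10 mm²); the cone at (-1.5, 9.5) is absent (z outside [3.5, 11]); the cube at (13.5, 5) is present — its section is the full 28×21 rectangle (area 588.00 mm²); After the difference (first − rest): starting from the r=11 sphere (146.10 mm²), the 28×21 cube at (13.5, 5) misses the remaining region (no effect) — area = 146.10 mm². At z = 19.1: the r=11 sphere contributes a regular 24-gon of circumradius √(11²−8.1²) = 7.442 (area = (24/2)·7.442²·sin(360°/24) = 172.03 mm²); the cone at (-1.5, 9.5) is absent (z outside [3.5, 11]); the cube at (13.5, 5) (footprint 28×21) is included at this height (area 588.00 mm²); After the difference (first − rest): starting from the r=11 sphere (172.03 mm²), the 28×21 cube at (13.5, 5) misses the remaining region (no effect) — area = 172.03 mm². Checking containment: at z = 19.1 the cross-section extends beyond the z = 2.4 cross-section by about 25.93 mm².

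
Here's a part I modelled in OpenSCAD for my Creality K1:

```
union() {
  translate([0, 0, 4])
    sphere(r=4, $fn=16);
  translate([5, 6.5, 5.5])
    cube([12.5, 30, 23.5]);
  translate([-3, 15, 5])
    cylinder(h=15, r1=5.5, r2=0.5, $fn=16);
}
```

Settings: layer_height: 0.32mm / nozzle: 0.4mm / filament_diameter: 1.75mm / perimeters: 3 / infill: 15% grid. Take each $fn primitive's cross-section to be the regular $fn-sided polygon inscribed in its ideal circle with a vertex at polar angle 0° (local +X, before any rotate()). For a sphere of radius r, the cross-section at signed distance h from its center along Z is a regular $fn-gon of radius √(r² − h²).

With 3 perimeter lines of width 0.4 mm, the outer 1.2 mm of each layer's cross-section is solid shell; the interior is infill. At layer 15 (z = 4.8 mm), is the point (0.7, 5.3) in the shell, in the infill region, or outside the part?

outside

At z = 4.8 mm: the r=4 sphere slices to a regular 16-gon of circumradius 3.919 (√(r²−h²) with h=0.8 from center); the cube at (5, 6.5) does not reach this height (z outside [5.5, 29]); the cone at (-3, 15) is not intersected at this z (z outside [5, 20]); Taking the union: only the r=4 sphere is present, so the union is just that shape — 1 connected region. Overall, the cross-section is a single solid region. The nearest boundary edge runs (1.50, 3.62)→(0.00, 3.92); distance from the point to it = 1.49 mm. The point is not inside any of the regions above, so it lies outside the cross-section (1.49 mm from the nearest boundary).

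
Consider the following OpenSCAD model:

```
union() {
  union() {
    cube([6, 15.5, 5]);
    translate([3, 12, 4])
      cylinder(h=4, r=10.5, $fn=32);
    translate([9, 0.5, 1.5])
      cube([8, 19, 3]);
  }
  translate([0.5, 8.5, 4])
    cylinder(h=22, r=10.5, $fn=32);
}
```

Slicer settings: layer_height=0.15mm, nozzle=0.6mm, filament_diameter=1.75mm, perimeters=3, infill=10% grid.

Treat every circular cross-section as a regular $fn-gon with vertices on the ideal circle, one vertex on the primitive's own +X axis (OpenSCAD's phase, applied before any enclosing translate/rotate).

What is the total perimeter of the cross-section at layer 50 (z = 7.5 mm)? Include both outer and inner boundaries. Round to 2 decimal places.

74.54 mm

At z = 7.5 mm: the cube is absent (z outside [0, 5]); the cylinder at (3, 12): section is a regular 32-gon, circumradius r=10.5 (perimeter = 2·32·10.500·sin(180°/32) = 65.87 mm); the cube at (9, 0.5) does not reach this height (z outside [1.5, 4.5]); Combining (union): only the r=10.5 cylinder at (3, 12) is present, so the union is just that shape — boundary = 65.87 mm; the r=10.5 cylinder at (0.5, 8.5) contributes a regular 32-gon of circumradius 10.5 (perimeter = 2·32·10.500·sin(180°/32) = 65.87 mm); Combining (union): the regions partially overlap (shared area 254.74 mm²), so the edge portions inside another operand are dropped and the merged outline is re-measured after clipping — boundary = 74.54 mm. Overall, the cross-section is a single solid region. Total boundary length (outer) = 74.54 mm.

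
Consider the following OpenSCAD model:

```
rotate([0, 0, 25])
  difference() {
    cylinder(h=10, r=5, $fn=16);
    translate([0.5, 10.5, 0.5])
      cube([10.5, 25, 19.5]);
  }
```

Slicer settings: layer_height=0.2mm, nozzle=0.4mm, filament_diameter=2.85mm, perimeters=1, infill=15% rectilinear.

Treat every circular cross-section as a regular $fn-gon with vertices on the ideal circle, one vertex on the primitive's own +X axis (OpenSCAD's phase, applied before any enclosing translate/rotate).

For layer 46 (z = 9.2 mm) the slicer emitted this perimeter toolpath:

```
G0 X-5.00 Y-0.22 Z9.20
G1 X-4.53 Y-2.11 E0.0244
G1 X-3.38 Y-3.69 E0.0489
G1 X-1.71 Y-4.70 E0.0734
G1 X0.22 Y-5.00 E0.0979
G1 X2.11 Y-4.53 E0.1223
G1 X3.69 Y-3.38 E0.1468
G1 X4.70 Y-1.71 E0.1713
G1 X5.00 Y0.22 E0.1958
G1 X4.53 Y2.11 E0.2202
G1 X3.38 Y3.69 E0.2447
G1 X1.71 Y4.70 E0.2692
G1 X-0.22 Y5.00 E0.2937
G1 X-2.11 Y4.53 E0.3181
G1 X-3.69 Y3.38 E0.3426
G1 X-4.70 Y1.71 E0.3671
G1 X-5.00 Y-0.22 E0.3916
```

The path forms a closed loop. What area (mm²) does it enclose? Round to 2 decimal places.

76.59 mm²

Apply the shoelace formula to the sequence of (X, Y) vertices; enclosed area = 76.59 mm².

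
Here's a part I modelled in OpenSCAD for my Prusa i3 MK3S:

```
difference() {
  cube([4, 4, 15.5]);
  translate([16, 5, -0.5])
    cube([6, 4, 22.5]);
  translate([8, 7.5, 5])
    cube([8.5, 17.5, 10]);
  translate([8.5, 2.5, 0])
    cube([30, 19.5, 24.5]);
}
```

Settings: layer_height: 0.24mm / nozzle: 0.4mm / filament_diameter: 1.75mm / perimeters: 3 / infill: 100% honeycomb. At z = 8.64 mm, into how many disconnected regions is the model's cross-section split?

At z = 8.64 mm: the 4×4 cube contributes its full rectangle; the cube at (16, 5) (footprint 6×4) is included at this height; the cube at (8, 7.5) is present — its section is the full 8.5×17.5 rectangle; the 30×19.5 cube at (8.5, 2.5) contributes its full rectangle; Taking the first minus the rest: starting from the 4×4 cube, the 6×4 cube at (16, 5) misses the remaining region (no effect); the 8.5×17.5 cube at (8, 7.5) misses the remaining region (no effect); the 30×19.5 cube at (8.5, 2.5) misses the remaining region (no effect) — 1 connected region. The result has 1 disconnected region.

1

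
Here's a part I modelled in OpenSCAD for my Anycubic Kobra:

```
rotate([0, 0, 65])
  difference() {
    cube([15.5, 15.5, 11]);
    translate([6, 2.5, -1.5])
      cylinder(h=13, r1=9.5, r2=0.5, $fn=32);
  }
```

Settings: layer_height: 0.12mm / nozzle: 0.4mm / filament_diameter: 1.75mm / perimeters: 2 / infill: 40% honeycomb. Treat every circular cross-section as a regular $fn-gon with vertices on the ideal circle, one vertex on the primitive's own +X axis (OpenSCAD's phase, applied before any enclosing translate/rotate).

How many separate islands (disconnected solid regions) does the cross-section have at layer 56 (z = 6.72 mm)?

At z = 6.72 mm: the 15.5×15.5 cube contributes its full rectangle; the cone at (6, 2.5) (r1=9.5→r2=0.5) has section circumradius 3.809 here — a regular 32-gon; Taking the first minus the rest: starting from the 15.5×15.5 cube, the cone at (6, 2.5) partially overlaps it — only the 40.15 mm² overlap (of its 45.29 mm²) is removed, clipping the outline — 1 connected region; (whole slice rotated 65° about Z — lengths, areas and connectivity unchanged). Overall, the cross-section is a single solid region. Island count = 1.

1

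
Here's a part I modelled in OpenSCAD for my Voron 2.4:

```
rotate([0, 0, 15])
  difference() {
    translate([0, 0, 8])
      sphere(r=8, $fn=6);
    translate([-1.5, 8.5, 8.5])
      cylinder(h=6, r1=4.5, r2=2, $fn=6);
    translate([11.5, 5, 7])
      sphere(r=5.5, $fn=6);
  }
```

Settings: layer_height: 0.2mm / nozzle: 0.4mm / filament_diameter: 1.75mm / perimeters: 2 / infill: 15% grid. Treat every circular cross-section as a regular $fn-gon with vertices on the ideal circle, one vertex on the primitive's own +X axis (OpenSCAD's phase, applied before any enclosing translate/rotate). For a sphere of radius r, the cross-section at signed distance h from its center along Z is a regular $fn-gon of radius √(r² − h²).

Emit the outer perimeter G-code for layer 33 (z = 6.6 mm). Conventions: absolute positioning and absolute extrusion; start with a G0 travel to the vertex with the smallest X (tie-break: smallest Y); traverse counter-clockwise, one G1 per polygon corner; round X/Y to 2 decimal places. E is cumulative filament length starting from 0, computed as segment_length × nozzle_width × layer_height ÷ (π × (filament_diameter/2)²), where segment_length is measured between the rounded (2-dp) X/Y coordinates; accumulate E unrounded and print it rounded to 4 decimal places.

G0 X-7.61 Y-2.04 Z6.60
G1 X-2.04 Y-7.61 E0.2620
G1 X5.57 Y-5.57 E0.5240
G1 X7.61 Y2.04 E0.7861
G1 X2.04 Y7.61 E1.0481
G1 X-5.57 Y5.57 E1.3101
G1 X-7.61 Y-2.04 E1.5722

At z = 6.6 mm: the sphere: section is a regular 6-gon, circumradius = √(r²−h²) = √(8²−1.4²) = 7.877; the cone at (-1.5, 8.5) is not intersected at this z (z outside [8.5, 14.5]); the sphere at (11.5, 5): section is a regular 6-gon, circumradius = √(r²−h²) = √(5.5²−0.4²) = 5.485; After the difference (first − rest): starting from the r=8 sphere, the r=5.5 sphere at (11.5, 5) misses the remaining region (no effect) — 1 connected region; (whole slice rotated 15° about Z — lengths, areas and connectivity unchanged). The outline is a single polygon with 6 vertices. Extrusion per mm of travel: 0.4 × 0.2 / (π × 0.875²) = 0.033260. Accumulating E over each segment gives final E = 1.5722.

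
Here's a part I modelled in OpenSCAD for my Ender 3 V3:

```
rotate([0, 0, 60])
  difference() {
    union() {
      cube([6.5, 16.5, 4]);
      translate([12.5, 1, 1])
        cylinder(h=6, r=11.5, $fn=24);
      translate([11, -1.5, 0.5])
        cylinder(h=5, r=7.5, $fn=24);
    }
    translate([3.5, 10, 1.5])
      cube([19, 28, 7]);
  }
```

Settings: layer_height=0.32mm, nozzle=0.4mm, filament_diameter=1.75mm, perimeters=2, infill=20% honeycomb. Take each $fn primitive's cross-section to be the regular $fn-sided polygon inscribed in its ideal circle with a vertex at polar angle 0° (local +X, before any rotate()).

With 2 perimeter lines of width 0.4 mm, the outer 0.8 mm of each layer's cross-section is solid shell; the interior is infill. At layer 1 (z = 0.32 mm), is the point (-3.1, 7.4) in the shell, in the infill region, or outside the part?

At z = 0.32 mm: the cube is present — its section is the full 6.5×16.5 rectangle; the cylinder at (12.5, 1) is not intersected at this z (z outside [1, 7]); the cylinder at (11, -1.5) is absent (z outside [0.5, 5.5]); Taking the union: only the 6.5×16.5 cube is present, so the union is just that shape — 1 connected region; the cube at (3.5, 10) does not reach this height (z outside [1.5, 8.5]); Taking the first minus the rest: none of the subtracted shapes is present at this height, so that combined region is unchanged — 1 connected region; (whole slice rotated 60° about Z — lengths, areas and connectivity unchanged). Overall, the cross-section is a single solid region. Undo the 60° rotation: the query point maps to (4.859, 6.385) in the un-rotated model frame. The nearest boundary edge runs (6.50, 0.00)→(6.50, 16.50); distance from the point to it = 1.64 mm. The point is inside the cross-section and 1.64 mm from the nearest boundary — more than the 0.8 mm shell width (2 × 0.4), so it's in the infill interior.

infill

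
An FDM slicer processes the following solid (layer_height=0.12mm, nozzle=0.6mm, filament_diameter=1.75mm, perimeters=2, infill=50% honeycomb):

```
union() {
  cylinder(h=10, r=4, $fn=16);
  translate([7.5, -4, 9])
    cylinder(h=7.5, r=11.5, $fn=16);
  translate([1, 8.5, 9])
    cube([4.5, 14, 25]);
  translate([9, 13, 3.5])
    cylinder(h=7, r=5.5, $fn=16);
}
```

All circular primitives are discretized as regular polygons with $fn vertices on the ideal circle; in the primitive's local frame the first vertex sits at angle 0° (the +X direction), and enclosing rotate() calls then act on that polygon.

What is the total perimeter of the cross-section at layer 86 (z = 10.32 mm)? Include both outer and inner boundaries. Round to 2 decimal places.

125.31 mm

At z = 10.32 mm: the cylinder is absent (z outside [0, 10]); the r=11.5 cylinder at (7.5, -4) gives a regular 16-gon of circumradius 11.5 (constant along its height) (perimeter = 2·16·11.500·sin(180°/16) = 71.79 mm); the cube at (1, 8.5) is present — its section is the full 4.5×14 rectangle (perimeter 37.00 mm); the r=5.5 cylinder at (9, 13) contributes a regular 16-gon of circumradius 5.5 (perimeter = 2·16·5.500·sin(180°/16) = 34.34 mm); Merging all regions: the regions partially overlap (shared area 11.15 mm²), so the edge portions inside another operand are dropped and the merged outline is re-measured after clipping — boundary = 125.31 mm. Overall, the cross-section has 2 separate islands. Total boundary length (outer) = 125.31 mm.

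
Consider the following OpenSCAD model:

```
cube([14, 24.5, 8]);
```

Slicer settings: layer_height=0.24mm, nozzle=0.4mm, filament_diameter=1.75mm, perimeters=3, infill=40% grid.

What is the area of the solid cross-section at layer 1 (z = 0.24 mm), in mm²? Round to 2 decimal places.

343.00 mm²

At z = 0.24 mm: the 14×24.5 cube contributes its full rectangle (area 343.00 mm²). Overall, the cross-section is a single solid region. Net area = 343.00 mm².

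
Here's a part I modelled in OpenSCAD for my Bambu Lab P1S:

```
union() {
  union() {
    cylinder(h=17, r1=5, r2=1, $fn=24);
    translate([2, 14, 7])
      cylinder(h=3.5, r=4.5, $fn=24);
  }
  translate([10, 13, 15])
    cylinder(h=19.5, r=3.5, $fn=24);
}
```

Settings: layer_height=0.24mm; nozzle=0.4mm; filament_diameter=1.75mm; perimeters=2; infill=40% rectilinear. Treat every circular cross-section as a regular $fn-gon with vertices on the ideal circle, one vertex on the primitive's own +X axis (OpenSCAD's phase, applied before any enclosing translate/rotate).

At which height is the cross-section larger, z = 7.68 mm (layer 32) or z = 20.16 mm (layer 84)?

layer 32 (z = 7.68 mm)

Layer 32 (z = 7.68): the cone (r1=5→r2=1) has section circumradius 3.193 here — a regular 24-gon (area = (24/2)·3.193²·sin(360°/24) = 31.66 mm²); the r=4.5 cylinder at (2, 14) gives a regular 24-gon of circumradius 4.5 (constant along its height) (area = (24/2)·4.500²·sin(360°/24) = 62.89 mm²); Taking the union: the 2 present regions are separate (no shared area or edge), so areas and boundary lengths simply add and each stays a separate island — area = 94.56 mm²; the cylinder at (10, 13) is not intersected at this z (z outside [15, 34.5]); Combining (union): only the result so far is present, so the union is just that shape — area = 94.56 mm². So its area = 94.56 mm². Layer 84 (z = 20.16): the cone does not reach this height (z outside [0, 17]); the cylinder at (2, 14) is absent (z outside [7, 10.5]); Taking the union: nothing is present at this height; the cylinder at (10, 13): section is a regular 24-gon, circumradius r=3.5 (area = (24/2)·3.500²·sin(360°/24) = 38.05 mm²); Merging all regions: only the r=3.5 cylinder at (10, 13) is present, so the union is just that shape — area = 38.05 mm². So its area = 38.05 mm². Layer 32 is larger (94.56 vs 38.05 mm²).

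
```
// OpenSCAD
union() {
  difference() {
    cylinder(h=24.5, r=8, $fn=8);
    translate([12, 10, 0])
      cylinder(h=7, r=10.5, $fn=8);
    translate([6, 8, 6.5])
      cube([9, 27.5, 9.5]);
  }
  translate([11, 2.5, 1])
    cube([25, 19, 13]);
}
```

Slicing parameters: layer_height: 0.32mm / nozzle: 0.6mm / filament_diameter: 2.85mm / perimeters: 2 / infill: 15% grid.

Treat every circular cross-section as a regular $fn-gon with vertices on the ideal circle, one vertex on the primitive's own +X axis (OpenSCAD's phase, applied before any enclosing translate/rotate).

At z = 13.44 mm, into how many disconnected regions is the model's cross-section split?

2

At z = 13.44 mm: the r=8 cylinder contributes a regular 8-gon of circumradius 8; the cylinder at (12, 10) is absent (z outside [0, 7]); the 9×27.5 cube at (6, 8) contributes its full rectangle; After the difference (first − rest): starting from the r=8 cylinder, the 9×27.5 cube at (6, 8) misses the remaining region (no effect) — 1 connected region; the 25×19 cube at (11, 2.5) contributes its full rectangle; Combining (union): the 2 present regions are separate (no shared area or edge), so areas and boundary lengths simply add and each stays a separate island — 2 connected regions. The result has 2 disconnected regions.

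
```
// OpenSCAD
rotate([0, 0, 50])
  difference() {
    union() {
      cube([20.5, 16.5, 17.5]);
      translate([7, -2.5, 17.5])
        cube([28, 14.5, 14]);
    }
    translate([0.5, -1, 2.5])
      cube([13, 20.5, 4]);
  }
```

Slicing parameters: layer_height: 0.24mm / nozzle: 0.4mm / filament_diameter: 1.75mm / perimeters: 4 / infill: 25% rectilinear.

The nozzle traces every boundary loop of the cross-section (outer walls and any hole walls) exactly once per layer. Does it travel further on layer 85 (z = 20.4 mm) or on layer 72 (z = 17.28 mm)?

Layer 85 (z = 20.4): the cube is absent (z outside [0, 17.5]); the cube at (7, -2.5) is present — its section is the full 28×14.5 rectangle (perimeter 85.00 mm); Taking the union: only the 28×14.5 cube at (7, -2.5) is present, so the union is just that shape — boundary = 85.00 mm; the cube at (0.5, -1) is not intersected at this z (z outside [2.5, 6.5]); Subtracting the remaining from the first: none of the subtracted shapes is present at this height, so the result so far is unchanged — boundary = 85.00 mm; (rotated 50° about Z; rotation is an isometry so areas/perimeters/island counts are preserved). So its perimeter = 85.00 mm. Layer 72 (z = 17.28): the 20.5×16.5 cube contributes its full rectangle (perimeter 74.00 mm); the cube at (7, -2.5) does not reach this height (z outside [17.5, 31.5]); Combining (union): only the 20.5×16.5 cube is present, so the union is just that shape — boundary = 74.00 mm; the cube at (0.5, -1) is not intersected at this z (z outside [2.5, 6.5]); Taking the first minus the rest: none of the subtracted shapes is present at this height, so that combined region is unchanged — boundary = 74.00 mm; (whole slice rotated 50° about Z — lengths, areas and connectivity unchanged). So its perimeter = 74.00 mm. Layer 85 is larger (85.00 vs 74.00 mm).

layer 85 (z = 20.4 mm)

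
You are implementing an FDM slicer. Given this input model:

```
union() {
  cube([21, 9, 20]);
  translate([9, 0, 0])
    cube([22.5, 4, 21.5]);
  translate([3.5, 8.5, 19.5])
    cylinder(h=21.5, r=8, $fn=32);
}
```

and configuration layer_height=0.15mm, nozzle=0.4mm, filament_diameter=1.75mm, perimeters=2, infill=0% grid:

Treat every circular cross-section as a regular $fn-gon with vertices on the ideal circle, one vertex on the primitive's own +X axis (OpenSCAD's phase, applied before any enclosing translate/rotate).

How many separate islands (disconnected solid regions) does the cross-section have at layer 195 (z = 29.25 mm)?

1

At z = 29.25 mm: the cube is absent (z outside [0, 20]); the cube at (9, 0) does not reach this height (z outside [0, 21.5]); the r=8 cylinder at (3.5, 8.5) contributes a regular 32-gon of circumradius 8; Combining (union): only the r=8 cylinder at (3.5, 8.5) is present, so the union is just that shape — 1 connected region. Overall, the cross-section is a single solid region. Island count = 1.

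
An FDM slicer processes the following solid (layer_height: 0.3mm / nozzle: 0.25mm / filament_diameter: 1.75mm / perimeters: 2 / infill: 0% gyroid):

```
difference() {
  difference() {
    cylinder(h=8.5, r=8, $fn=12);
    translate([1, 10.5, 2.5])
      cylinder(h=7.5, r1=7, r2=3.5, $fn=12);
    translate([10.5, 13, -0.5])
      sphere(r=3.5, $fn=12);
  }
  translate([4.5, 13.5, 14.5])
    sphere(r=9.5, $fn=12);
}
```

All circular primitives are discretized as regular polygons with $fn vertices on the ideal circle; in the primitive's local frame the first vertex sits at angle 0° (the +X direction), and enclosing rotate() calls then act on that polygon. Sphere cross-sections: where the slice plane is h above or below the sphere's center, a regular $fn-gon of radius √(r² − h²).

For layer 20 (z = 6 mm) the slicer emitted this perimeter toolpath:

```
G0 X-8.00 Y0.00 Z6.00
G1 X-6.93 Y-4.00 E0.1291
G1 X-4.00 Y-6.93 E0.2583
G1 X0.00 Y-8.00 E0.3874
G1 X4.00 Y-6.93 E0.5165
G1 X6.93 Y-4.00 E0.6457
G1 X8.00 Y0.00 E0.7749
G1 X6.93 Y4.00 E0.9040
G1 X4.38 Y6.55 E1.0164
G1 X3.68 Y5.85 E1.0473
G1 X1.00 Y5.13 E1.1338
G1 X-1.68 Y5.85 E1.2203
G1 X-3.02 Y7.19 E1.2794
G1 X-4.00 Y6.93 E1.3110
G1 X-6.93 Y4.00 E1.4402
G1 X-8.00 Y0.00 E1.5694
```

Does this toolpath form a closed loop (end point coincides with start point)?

yes

Start point (G0): (-8.00, 0.00). End point (last G1): the path returns to the start — closed.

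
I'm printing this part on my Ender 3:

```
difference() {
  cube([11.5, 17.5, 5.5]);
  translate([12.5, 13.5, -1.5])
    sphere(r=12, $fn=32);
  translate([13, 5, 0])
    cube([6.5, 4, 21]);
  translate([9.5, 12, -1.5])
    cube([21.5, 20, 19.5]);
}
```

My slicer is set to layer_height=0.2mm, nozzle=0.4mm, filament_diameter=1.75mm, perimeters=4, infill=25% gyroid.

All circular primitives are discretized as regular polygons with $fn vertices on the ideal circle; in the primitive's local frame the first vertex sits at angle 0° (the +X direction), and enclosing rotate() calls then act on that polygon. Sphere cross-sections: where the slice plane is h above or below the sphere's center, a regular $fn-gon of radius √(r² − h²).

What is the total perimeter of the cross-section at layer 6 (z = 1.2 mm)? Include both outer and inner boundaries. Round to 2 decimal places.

53.88 mm

At z = 1.2 mm: the cube (footprint 11.5×17.5) is included at this height (perimeter 58.00 mm); the r=12 sphere at (12.5, 13.5) slices to a regular 32-gon of circumradius 11.692 (√(r²−h²) with h=2.7 from center) (perimeter = 2·32·11.692·sin(180°/32) = 73.35 mm); the 6.5×4 cube at (13, 5) contributes its full rectangle (perimeter 21.00 mm); the 21.5×20 cube at (9.5, 12) contributes its full rectangle (perimeter 83.00 mm); Taking the first minus the rest: starting from the 11.5×17.5 cube, the r=12 sphere at (12.5, 13.5) partially overlaps it — only the 136.72 mm² overlap (of its 426.73 mm²) is removed, clipping the outline; the 6.5×4 cube at (13, 5) misses the remaining region (no effect); the 21.5×20 cube at (9.5, 12) misses the remaining region (no effect) — boundary = 53.88 mm. Overall, the cross-section is a single solid region. Total boundary length (outer) = 53.88 mm.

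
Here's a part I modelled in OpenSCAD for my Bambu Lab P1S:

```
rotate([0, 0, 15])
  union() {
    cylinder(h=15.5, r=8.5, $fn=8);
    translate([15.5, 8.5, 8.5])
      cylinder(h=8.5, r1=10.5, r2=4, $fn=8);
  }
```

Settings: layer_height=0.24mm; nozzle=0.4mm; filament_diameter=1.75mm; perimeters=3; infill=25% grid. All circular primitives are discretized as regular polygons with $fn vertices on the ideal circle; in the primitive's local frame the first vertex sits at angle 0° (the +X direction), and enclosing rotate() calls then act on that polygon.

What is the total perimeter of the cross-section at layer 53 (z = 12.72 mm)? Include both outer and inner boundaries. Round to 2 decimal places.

At z = 12.72 mm: the r=8.5 cylinder contributes a regular 8-gon of circumradius 8.5 (perimeter = 2·8·8.500·sin(180°/8) = 52.04 mm); the cone at (15.5, 8.5) contributes a regular 8-gon of circumradius 7.273 (interpolated between r1=10.5 and r2=4 at t=0.496) (perimeter = 2·8·7.273·sin(180°/8) = 44.53 mm); Merging all regions: the 2 present regions are separate (no shared area or edge), so areas and boundary lengths simply add and each stays a separate island — boundary = 96.58 mm; (rotated 15° about Z; rotation is an isometry so areas/perimeters/island counts are preserved). Overall, the cross-section has 2 separate islands. Total boundary length (outer) = 96.58 mm.

96.58 mm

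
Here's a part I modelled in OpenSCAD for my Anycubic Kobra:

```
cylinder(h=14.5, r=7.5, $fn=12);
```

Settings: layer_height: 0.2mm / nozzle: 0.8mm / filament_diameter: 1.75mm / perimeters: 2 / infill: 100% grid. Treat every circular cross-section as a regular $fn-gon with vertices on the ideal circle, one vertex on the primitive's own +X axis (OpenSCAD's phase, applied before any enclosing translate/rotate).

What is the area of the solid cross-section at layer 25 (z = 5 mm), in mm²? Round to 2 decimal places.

168.75 mm²

At z = 5 mm: the cylinder: section is a regular 12-gon, circumradius r=7.5 (area = (12/2)·7.500²·sin(360°/12) = 168.75 mm²). Overall, the cross-section is a single solid region. Net area = 168.75 mm².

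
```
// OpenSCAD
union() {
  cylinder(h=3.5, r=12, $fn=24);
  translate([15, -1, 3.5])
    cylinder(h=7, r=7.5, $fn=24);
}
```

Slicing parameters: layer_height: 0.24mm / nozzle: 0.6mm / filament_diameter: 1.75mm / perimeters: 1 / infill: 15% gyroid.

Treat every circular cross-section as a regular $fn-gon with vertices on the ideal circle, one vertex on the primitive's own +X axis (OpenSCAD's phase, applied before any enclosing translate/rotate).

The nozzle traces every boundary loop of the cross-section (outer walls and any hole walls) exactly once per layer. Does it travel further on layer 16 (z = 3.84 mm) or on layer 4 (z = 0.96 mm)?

layer 4 (z = 0.96 mm)

Layer 16 (z = 3.84): the cylinder does not reach this height (z outside [0, 3.5]); the r=7.5 cylinder at (15, -1) contributes a regular 24-gon of circumradius 7.5 (perimeter = 2·24·7.500·sin(180°/24) = 46.99 mm); Merging all regions: only the r=7.5 cylinder at (15, -1) is present, so the union is just that shape — boundary = 46.99 mm. So its perimeter = 46.99 mm. Layer 4 (z = 0.96): the r=12 cylinder gives a regular 24-gon of circumradius 12 (constant along its height) (perimeter = 2·24·12.000·sin(180°/24) = 75.18 mm); the cylinder at (15, -1) is absent (z outside [3.5, 10.5]); Combining (union): only the r=12 cylinder is present, so the union is just that shape — boundary = 75.18 mm. So its perimeter = 75.18 mm. Layer 4 is larger (75.18 vs 46.99 mm).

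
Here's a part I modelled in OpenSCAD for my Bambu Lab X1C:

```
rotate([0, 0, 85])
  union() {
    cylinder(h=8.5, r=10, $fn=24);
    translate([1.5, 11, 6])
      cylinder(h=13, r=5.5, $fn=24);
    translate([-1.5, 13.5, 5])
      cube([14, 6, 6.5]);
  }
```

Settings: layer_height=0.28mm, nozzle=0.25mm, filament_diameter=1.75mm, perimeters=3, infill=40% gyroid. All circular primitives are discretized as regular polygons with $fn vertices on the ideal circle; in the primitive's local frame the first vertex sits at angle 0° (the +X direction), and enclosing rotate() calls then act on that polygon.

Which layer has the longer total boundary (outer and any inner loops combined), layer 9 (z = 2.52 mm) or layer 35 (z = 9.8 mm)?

layer 9 (z = 2.52 mm)

Layer 9 (z = 2.52): the cylinder: section is a regular 24-gon, circumradius r=10 (perimeter = 2·24·10.000·sin(180°/24) = 62.65 mm); the cylinder at (1.5, 11) does not reach this height (z outside [6, 19]); the cube at (-1.5, 13.5) does not reach this height (z outside [5, 11.5]); Taking the union: only the r=10 cylinder is present, so the union is just that shape — boundary = 62.65 mm; (rotated 85° about Z; rotation is an isometry so areas/perimeters/island counts are preserved). So its perimeter = 62.65 mm. Layer 35 (z = 9.8): the cylinder is absent (z outside [0, 8.5]); the r=5.5 cylinder at (1.5, 11) gives a regular 24-gon of circumradius 5.5 (constant along its height) (perimeter = 2·24·5.500·sin(180°/24) = 34.46 mm); the cube at (-1.5, 13.5) is present — its section is the full 14×6 rectangle (perimeter 40.00 mm); Taking the union: the regions partially overlap (shared area 18.36 mm²), so the edge portions inside another operand are dropped and the merged outline is re-measured after clipping — boundary = 55.32 mm; (whole slice rotated 85° about Z — lengths, areas and connectivity unchanged). So its perimeter = 55.32 mm. Layer 9 is larger (62.65 vs 55.32 mm).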